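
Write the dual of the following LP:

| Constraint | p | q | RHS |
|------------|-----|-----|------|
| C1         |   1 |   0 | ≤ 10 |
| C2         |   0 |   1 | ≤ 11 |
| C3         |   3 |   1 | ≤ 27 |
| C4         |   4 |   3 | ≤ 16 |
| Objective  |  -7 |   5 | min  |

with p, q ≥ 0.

Primal min cᵀx s.t. Ax ≤ b, x ≥ 0  →  Dual max −bᵀy s.t. Aᵀy ≥ −c, y ≥ 0.

Maximize: z = -10y1 - 11y2 - 27y3 - 16y4

Subject to:
  y1 + 3y3 + 4y4 ≥ 7
  y2 + y3 + 3y4 ≥ -5
  y1, y2, y3, y4 ≥ 0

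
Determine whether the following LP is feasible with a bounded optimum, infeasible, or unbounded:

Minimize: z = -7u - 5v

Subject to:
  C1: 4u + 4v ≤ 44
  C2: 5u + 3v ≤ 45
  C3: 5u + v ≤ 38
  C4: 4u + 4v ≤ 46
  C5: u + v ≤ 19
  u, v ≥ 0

Feasible with a bounded optimal solution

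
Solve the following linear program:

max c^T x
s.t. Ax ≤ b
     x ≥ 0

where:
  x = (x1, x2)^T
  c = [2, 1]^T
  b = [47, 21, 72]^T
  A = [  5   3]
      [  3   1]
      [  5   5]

Evaluate the objective at each vertex of the feasible region:
  z(0, 0) = 0
  z(7, 0) = 14
  z(4, 9) = 17  ←
  z(1.9, 12.5) = 16.3
  z(0, 14.4) = 14.4
The maximum is at x1 = 4, x2 = 9.

x1 = 4, x2 = 9, z = 17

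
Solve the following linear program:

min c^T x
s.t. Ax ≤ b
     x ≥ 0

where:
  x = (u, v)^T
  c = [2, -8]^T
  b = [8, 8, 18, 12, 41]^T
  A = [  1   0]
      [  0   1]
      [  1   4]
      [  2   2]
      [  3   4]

Evaluate the objective at each vertex of the feasible region:
  z(0, 0) = 0
  z(6, 0) = 12
  z(2, 4) = -28
  z(0, 4.5) = -36  ←
The minimum is at u = 0, v = 4.5.

u = 0, v = 4.5, z = -36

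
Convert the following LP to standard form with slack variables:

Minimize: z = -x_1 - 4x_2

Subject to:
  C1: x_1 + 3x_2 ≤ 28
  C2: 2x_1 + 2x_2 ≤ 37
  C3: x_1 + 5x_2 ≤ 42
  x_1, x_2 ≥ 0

min z = -x_1 - 4x_2

s.t.
  x_1 + 3x_2 + s1 = 28
  2x_1 + 2x_2 + s2 = 37
  x_1 + 5x_2 + s3 = 42
  x_1, x_2, s1, s2, s3 ≥ 0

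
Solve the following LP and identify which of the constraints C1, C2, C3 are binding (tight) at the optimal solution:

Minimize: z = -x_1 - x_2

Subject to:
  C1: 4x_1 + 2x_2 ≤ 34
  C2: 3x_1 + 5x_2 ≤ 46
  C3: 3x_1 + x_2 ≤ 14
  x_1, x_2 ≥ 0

At x_1 = 2, x_2 = 8, compute slack b - a·x for each constraint:
  C1: 34 − 24 = 10  (slack)
  C2: 46 − 46 = 0  (binding)
  C3: 14 − 14 = 0  (binding)

Optimal: x_1 = 2, x_2 = 8
Binding: C2, C3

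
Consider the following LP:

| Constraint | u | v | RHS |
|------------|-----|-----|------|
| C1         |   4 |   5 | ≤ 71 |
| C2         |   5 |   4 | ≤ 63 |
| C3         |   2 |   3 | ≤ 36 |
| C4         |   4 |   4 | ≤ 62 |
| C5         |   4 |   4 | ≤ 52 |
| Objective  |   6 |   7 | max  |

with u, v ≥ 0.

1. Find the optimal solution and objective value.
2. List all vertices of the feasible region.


1. u = 3, v = 10, z = 88
2. (0, 0), (12.6, 0), (11, 2), (3, 10), (0, 12)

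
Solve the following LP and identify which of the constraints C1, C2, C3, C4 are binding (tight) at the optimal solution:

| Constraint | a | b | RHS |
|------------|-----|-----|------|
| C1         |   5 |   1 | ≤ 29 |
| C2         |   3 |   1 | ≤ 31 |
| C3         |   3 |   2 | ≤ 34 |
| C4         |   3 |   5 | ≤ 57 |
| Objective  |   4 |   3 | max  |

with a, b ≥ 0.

At a = 4, b = 9, compute slack b - a·x for each constraint:
  C1: 29 − 29 = 0  (binding)
  C2: 31 − 21 = 10  (slack)
  C3: 34 − 30 = 4  (slack)
  C4: 57 − 57 = 0  (binding)

Optimal: a = 4, b = 9
Binding: C1, C4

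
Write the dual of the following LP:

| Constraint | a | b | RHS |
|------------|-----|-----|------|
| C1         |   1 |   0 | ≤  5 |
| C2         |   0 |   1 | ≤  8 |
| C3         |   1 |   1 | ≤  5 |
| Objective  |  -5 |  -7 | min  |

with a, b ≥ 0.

Primal min cᵀx s.t. Ax ≤ b, x ≥ 0  →  Dual max −bᵀy s.t. Aᵀy ≥ −c, y ≥ 0.

Maximize: z = -5y1 - 8y2 - 5y3

Subject to:
  y1 + y3 ≥ 5
  y2 + y3 ≥ 7
  y1, y2, y3 ≥ 0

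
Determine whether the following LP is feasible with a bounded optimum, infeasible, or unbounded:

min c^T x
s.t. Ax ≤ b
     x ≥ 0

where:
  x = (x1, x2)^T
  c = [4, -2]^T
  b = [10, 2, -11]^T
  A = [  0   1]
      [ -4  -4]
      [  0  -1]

Infeasible (no feasible solution exists)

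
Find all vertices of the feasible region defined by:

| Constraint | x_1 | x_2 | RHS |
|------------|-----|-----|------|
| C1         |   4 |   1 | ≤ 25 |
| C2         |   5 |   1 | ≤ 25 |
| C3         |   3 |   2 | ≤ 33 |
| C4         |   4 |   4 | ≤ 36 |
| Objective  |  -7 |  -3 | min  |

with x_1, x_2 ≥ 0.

(0, 0), (5, 0), (4, 5), (0, 9)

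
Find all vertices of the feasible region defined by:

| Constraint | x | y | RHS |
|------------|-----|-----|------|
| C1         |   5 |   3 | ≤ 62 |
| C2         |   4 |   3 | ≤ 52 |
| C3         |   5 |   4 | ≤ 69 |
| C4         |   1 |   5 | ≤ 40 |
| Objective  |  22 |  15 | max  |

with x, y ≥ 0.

(0, 0), (12.4, 0), (10, 4), (8.235, 6.353), (0, 8)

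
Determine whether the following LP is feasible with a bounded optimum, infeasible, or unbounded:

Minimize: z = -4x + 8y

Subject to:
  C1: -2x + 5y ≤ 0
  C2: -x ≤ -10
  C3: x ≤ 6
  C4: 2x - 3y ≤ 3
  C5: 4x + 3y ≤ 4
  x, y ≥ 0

Infeasible (no feasible solution exists)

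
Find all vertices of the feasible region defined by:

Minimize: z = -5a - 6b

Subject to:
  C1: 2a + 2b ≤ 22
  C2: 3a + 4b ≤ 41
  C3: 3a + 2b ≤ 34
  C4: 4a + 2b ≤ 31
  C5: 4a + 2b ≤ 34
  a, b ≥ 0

(0, 0), (7.75, 0), (4.5, 6.5), (3, 8), (0, 10.25)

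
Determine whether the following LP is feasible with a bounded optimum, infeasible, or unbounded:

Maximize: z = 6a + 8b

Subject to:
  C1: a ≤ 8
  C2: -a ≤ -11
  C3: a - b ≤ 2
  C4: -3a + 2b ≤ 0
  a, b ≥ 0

Infeasible (no feasible solution exists)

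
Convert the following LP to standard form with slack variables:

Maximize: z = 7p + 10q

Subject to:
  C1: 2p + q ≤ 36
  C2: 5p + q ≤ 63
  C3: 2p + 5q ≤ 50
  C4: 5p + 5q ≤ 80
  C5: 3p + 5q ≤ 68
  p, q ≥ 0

max z = 7p + 10q

s.t.
  2p + q + s1 = 36
  5p + q + s2 = 63
  2p + 5q + s3 = 50
  5p + 5q + s4 = 80
  3p + 5q + s5 = 68
  p, q, s1, s2, s3, s4, s5 ≥ 0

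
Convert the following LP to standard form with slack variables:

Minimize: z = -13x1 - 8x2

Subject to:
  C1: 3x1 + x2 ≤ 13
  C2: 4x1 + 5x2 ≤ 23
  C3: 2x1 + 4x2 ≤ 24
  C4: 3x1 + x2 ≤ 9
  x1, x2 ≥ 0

min z = -13x1 - 8x2

s.t.
  3x1 + x2 + s1 = 13
  4x1 + 5x2 + s2 = 23
  2x1 + 4x2 + s3 = 24
  3x1 + x2 + s4 = 9
  x1, x2, s1, s2, s3, s4 ≥ 0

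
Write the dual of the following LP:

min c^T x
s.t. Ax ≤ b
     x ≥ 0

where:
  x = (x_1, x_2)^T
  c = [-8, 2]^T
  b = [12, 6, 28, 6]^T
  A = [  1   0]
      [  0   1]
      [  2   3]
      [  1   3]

Primal min cᵀx s.t. Ax ≤ b, x ≥ 0  →  Dual max −bᵀy s.t. Aᵀy ≥ −c, y ≥ 0.

Maximize: z = -12y1 - 6y2 - 28y3 - 6y4

Subject to:
  y1 + 2y3 + y4 ≥ 8
  y2 + 3y3 + 3y4 ≥ -2
  y1, y2, y3, y4 ≥ 0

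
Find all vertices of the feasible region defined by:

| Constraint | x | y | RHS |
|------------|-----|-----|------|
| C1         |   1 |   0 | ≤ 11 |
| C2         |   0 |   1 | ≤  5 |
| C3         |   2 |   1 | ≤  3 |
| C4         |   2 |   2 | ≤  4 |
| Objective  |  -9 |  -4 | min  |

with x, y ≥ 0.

(0, 0), (1.5, 0), (1, 1), (0, 2)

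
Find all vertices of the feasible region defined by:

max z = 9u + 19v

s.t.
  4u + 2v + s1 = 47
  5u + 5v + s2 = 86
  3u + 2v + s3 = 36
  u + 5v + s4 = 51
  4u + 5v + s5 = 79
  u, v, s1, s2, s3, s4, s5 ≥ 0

(0, 0), (11.75, 0), (11, 1.5), (6, 9), (0, 10.2)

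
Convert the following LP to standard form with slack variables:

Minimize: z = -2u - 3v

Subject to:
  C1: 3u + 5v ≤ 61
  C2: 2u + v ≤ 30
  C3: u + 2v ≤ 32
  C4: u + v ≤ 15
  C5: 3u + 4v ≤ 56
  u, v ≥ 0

min z = -2u - 3v

s.t.
  3u + 5v + s1 = 61
  2u + v + s2 = 30
  u + 2v + s3 = 32
  u + v + s4 = 15
  3u + 4v + s5 = 56
  u, v, s1, s2, s3, s4, s5 ≥ 0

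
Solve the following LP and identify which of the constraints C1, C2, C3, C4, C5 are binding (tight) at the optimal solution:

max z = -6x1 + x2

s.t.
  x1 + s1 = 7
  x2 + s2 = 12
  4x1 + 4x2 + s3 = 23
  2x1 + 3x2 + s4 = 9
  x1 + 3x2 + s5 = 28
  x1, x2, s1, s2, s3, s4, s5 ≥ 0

At x1 = 0, x2 = 3, compute slack b - a·x for each constraint:
  C1: 7 − 0 = 7  (slack)
  C2: 12 − 3 = 9  (slack)
  C3: 23 − 12 = 11  (slack)
  C4: 9 − 9 = 0  (binding)
  C5: 28 − 9 = 19  (slack)

Optimal: x1 = 0, x2 = 3
Binding: C4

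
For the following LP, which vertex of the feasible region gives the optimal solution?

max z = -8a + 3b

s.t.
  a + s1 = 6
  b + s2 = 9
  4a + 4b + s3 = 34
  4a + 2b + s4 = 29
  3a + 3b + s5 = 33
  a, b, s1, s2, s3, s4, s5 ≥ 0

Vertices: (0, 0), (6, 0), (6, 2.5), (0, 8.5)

Evaluate the objective at each vertex of the feasible region:
  z(0, 0) = 0
  z(6, 0) = -48
  z(6, 2.5) = -40.5
  z(0, 8.5) = 25.5  ←
The maximum is at a = 0, b = 8.5.

(0, 8.5)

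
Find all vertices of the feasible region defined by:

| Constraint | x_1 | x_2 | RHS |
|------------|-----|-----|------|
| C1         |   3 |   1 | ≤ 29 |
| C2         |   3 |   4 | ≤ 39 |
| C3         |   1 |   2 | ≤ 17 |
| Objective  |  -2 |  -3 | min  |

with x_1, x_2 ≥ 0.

(0, 0), (9.667, 0), (8.556, 3.333), (5, 6), (0, 8.5)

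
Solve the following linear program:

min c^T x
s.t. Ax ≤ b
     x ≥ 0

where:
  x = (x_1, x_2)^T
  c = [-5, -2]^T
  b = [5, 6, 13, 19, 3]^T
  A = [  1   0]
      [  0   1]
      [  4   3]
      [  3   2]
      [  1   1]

Evaluate the objective at each vertex of the feasible region:
  z(0, 0) = 0
  z(3, 0) = -15  ←
  z(0, 3) = -6
The minimum is at x_1 = 3, x_2 = 0.

x_1 = 3, x_2 = 0, z = -15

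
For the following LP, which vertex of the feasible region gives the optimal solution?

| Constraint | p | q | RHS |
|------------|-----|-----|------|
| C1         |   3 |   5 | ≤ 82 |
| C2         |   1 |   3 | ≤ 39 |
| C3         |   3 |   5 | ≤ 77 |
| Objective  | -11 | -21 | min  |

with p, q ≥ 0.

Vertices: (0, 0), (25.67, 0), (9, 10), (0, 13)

Evaluate the objective at each vertex of the feasible region:
  z(0, 0) = 0
  z(25.67, 0) = -282.3
  z(9, 10) = -309  ←
  z(0, 13) = -273
The minimum is at p = 9, q = 10.

(9, 10)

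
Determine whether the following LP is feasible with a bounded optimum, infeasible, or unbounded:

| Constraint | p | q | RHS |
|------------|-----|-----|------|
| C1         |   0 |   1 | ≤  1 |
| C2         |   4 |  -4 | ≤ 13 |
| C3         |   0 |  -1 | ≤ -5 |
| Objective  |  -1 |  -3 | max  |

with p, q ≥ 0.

Infeasible (no feasible solution exists)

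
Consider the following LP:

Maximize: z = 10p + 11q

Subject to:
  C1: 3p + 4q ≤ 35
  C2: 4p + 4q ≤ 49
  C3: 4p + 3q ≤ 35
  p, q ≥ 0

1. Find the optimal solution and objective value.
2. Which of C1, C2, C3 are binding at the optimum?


1. p = 5, q = 5, z = 105
2. C1, C3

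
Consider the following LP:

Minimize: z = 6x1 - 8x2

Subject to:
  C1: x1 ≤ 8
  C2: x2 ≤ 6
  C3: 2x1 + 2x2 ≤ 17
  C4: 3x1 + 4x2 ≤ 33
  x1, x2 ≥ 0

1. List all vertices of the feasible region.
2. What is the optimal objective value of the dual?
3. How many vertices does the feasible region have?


1. (0, 0), (8, 0), (8, 0.5), (2.5, 6), (0, 6)
2. -48
3. 5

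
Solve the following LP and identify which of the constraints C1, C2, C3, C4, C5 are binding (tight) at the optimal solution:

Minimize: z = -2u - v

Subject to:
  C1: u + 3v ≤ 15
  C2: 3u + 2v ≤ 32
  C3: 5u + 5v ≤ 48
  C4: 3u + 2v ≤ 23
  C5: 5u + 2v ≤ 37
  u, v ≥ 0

At u = 7, v = 1, compute slack b - a·x for each constraint:
  C1: 15 − 10 = 5  (slack)
  C2: 32 − 23 = 9  (slack)
  C3: 48 − 40 = 8  (slack)
  C4: 23 − 23 = 0  (binding)
  C5: 37 − 37 = 0  (binding)

Optimal: u = 7, v = 1
Binding: C4, C5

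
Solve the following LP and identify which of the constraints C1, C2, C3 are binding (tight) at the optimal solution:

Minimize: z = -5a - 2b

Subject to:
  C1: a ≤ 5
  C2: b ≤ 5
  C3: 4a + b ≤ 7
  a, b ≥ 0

At a = 0.5, b = 5, compute slack b - a·x for each constraint:
  C1: 5 − 0.5 = 4.5  (slack)
  C2: 5 − 5 = 0  (binding)
  C3: 7 − 7 = 0  (binding)

Optimal: a = 0.5, b = 5
Binding: C2, C3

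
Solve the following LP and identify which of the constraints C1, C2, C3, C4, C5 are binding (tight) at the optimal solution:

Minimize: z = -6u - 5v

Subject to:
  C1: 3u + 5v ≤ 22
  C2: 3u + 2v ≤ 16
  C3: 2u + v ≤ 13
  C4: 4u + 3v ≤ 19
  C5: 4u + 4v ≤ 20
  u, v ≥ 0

At u = 4, v = 1, compute slack b - a·x for each constraint:
  C1: 22 − 17 = 5  (slack)
  C2: 16 − 14 = 2  (slack)
  C3: 13 − 9 = 4  (slack)
  C4: 19 − 19 = 0  (binding)
  C5: 20 − 20 = 0  (binding)

Optimal: u = 4, v = 1
Binding: C4, C5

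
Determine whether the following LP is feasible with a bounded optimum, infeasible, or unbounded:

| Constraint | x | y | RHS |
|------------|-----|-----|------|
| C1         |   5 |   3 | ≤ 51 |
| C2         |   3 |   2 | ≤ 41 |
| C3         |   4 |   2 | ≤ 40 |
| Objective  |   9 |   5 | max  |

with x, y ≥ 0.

Feasible with a bounded optimal solution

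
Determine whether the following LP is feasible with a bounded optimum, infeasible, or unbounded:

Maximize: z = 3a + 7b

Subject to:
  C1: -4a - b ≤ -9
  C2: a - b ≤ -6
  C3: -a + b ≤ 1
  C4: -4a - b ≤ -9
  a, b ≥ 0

Infeasible (no feasible solution exists)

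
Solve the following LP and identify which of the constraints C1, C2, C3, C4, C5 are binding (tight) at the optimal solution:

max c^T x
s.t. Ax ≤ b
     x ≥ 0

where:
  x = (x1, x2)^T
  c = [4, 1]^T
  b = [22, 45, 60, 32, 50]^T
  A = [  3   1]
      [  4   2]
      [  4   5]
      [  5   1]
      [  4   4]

At x1 = 5, x2 = 7, compute slack b - a·x for each constraint:
  C1: 22 − 22 = 0  (binding)
  C2: 45 − 34 = 11  (slack)
  C3: 60 − 55 = 5  (slack)
  C4: 32 − 32 = 0  (binding)
  C5: 50 − 48 = 2  (slack)

Optimal: x1 = 5, x2 = 7
Binding: C1, C4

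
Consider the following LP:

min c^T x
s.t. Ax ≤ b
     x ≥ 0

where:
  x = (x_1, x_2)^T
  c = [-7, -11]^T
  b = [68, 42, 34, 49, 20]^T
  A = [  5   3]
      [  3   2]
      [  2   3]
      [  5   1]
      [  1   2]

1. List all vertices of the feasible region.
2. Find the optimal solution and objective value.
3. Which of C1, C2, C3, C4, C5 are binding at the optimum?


1. (0, 0), (9.8, 0), (8.692, 5.538), (8, 6), (0, 10)
2. x_1 = 8, x_2 = 6, z = -122
3. C3, C5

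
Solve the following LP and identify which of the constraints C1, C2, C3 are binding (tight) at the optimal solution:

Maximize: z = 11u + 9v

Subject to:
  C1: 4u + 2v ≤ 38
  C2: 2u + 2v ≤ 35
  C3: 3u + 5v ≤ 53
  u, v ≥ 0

At u = 6, v = 7, compute slack b - a·x for each constraint:
  C1: 38 − 38 = 0  (binding)
  C2: 35 − 26 = 9  (slack)
  C3: 53 − 53 = 0  (binding)

Optimal: u = 6, v = 7
Binding: C1, C3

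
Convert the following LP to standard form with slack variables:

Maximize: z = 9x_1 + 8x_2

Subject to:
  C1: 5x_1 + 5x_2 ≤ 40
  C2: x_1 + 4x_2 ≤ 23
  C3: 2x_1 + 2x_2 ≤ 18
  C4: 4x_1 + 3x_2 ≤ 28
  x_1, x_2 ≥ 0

max z = 9x_1 + 8x_2

s.t.
  5x_1 + 5x_2 + s1 = 40
  x_1 + 4x_2 + s2 = 23
  2x_1 + 2x_2 + s3 = 18
  4x_1 + 3x_2 + s4 = 28
  x_1, x_2, s1, s2, s3, s4 ≥ 0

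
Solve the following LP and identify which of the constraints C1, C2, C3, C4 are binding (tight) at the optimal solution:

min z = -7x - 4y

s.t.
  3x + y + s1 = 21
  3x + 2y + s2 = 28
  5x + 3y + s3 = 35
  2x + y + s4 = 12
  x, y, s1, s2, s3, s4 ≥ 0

At x = 1, y = 10, compute slack b - a·x for each constraint:
  C1: 21 − 13 = 8  (slack)
  C2: 28 − 23 = 5  (slack)
  C3: 35 − 35 = 0  (binding)
  C4: 12 − 12 = 0  (binding)

Optimal: x = 1, y = 10
Binding: C3, C4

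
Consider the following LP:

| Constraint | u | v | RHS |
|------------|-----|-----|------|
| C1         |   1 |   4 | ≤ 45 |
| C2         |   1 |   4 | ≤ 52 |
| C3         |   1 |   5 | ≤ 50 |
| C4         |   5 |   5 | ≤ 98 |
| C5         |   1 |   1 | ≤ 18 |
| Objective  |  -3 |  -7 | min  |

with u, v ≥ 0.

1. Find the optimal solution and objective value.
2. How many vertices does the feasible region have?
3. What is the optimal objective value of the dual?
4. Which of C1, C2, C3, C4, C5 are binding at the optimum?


1. u = 10, v = 8, z = -86
2. 4
3. -86
4. C3, C5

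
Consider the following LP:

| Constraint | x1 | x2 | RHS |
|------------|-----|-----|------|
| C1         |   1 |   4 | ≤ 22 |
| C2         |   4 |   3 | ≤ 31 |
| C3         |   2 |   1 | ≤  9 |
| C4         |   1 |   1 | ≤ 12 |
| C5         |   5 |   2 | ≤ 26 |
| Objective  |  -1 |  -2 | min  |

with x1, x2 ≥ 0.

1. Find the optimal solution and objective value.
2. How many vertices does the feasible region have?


1. x1 = 2, x2 = 5, z = -12
2. 4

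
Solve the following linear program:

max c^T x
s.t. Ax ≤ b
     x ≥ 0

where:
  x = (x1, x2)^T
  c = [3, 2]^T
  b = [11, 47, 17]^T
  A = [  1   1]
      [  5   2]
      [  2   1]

Evaluate the objective at each vertex of the feasible region:
  z(0, 0) = 0
  z(8.5, 0) = 25.5
  z(6, 5) = 28  ←
  z(0, 11) = 22
The maximum is at x1 = 6, x2 = 5.

x1 = 6, x2 = 5, z = 28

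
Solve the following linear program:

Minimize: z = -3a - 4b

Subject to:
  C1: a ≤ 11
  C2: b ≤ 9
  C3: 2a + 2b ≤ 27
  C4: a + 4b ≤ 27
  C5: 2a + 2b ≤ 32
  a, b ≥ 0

Evaluate the objective at each vertex of the feasible region:
  z(0, 0) = 0
  z(11, 0) = -33
  z(11, 2.5) = -43
  z(9, 4.5) = -45  ←
  z(0, 6.75) = -27
The minimum is at a = 9, b = 4.5.

a = 9, b = 4.5, z = -45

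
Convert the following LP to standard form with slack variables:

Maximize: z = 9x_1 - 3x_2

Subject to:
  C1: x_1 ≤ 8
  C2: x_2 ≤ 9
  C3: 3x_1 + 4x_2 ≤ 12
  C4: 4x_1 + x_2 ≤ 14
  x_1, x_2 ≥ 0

max z = 9x_1 - 3x_2

s.t.
  x_1 + s1 = 8
  x_2 + s2 = 9
  3x_1 + 4x_2 + s3 = 12
  4x_1 + x_2 + s4 = 14
  x_1, x_2, s1, s2, s3, s4 ≥ 0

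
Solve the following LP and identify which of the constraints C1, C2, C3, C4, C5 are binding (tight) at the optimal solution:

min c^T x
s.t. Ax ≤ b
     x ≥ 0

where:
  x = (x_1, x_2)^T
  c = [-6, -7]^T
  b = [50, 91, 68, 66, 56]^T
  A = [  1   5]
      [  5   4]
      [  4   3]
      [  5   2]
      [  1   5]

At x_1 = 10, x_2 = 8, compute slack b - a·x for each constraint:
  C1: 50 − 50 = 0  (binding)
  C2: 91 − 82 = 9  (slack)
  C3: 68 − 64 = 4  (slack)
  C4: 66 − 66 = 0  (binding)
  C5: 56 − 50 = 6  (slack)

Optimal: x_1 = 10, x_2 = 8
Binding: C1, C4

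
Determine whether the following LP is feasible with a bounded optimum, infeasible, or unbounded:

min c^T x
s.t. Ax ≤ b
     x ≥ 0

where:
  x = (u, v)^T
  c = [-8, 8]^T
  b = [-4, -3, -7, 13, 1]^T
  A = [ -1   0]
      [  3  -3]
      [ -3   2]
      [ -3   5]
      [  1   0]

Infeasible (no feasible solution exists)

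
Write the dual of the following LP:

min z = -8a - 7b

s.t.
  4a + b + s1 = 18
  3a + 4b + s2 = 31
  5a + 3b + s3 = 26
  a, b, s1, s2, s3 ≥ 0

Primal min cᵀx s.t. Ax ≤ b, x ≥ 0  →  Dual max −bᵀy s.t. Aᵀy ≥ −c, y ≥ 0.

Maximize: z = -18y1 - 31y2 - 26y3

Subject to:
  4y1 + 3y2 + 5y3 ≥ 8
  y1 + 4y2 + 3y3 ≥ 7
  y1, y2, y3 ≥ 0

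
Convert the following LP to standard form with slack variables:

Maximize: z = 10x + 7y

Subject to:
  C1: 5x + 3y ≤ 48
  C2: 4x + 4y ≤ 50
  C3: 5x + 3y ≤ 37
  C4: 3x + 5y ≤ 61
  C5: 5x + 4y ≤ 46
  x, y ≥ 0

max z = 10x + 7y

s.t.
  5x + 3y + s1 = 48
  4x + 4y + s2 = 50
  5x + 3y + s3 = 37
  3x + 5y + s4 = 61
  5x + 4y + s5 = 46
  x, y, s1, s2, s3, s4, s5 ≥ 0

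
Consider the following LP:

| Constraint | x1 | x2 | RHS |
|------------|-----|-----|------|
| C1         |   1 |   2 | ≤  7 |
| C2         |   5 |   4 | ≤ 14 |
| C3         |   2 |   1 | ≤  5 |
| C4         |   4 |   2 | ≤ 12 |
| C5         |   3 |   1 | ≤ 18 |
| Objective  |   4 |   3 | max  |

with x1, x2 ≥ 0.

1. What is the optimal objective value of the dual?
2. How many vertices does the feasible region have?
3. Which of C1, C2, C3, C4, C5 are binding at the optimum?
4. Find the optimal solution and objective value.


1. 11
2. 4
3. C2, C3
4. x1 = 2, x2 = 1, z = 11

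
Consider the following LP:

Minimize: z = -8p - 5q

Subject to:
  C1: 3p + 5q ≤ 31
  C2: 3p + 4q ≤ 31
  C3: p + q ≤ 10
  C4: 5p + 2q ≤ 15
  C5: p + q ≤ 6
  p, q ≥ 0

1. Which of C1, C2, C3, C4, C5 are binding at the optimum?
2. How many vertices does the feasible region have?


1. C4, C5
2. 4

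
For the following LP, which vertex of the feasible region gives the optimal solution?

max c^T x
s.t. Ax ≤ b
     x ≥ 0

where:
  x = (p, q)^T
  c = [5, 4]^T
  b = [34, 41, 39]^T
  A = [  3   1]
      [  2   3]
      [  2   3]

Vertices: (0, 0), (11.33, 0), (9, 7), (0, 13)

Evaluate the objective at each vertex of the feasible region:
  z(0, 0) = 0
  z(11.33, 0) = 56.67
  z(9, 7) = 73  ←
  z(0, 13) = 52
The maximum is at p = 9, q = 7.

(9, 7)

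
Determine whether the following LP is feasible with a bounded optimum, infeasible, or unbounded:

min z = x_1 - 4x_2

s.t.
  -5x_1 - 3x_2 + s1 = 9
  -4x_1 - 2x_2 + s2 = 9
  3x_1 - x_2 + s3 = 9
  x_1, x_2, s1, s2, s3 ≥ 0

Unbounded (objective can decrease without bound)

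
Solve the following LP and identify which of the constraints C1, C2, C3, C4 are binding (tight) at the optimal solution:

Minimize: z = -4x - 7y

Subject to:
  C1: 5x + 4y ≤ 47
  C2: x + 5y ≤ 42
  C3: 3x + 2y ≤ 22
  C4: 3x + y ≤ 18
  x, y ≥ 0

At x = 2, y = 8, compute slack b - a·x for each constraint:
  C1: 47 − 42 = 5  (slack)
  C2: 42 − 42 = 0  (binding)
  C3: 22 − 22 = 0  (binding)
  C4: 18 − 14 = 4  (slack)

Optimal: x = 2, y = 8
Binding: C2, C3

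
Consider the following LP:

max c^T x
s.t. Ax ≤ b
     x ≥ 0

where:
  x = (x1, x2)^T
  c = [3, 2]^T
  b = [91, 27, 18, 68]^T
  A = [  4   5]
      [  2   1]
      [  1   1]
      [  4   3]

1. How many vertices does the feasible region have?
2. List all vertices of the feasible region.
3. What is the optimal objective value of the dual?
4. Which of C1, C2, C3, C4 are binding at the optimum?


1. 4
2. (0, 0), (13.5, 0), (9, 9), (0, 18)
3. 45
4. C2, C3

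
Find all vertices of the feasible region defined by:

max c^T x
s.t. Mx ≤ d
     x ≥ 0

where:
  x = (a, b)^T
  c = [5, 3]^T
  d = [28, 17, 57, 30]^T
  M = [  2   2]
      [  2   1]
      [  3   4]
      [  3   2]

(0, 0), (8.5, 0), (4, 9), (2, 12), (0, 14)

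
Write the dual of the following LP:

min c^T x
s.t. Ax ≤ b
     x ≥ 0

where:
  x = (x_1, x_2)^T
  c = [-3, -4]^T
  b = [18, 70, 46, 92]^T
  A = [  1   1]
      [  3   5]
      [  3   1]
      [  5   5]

Primal min cᵀx s.t. Ax ≤ b, x ≥ 0  →  Dual max −bᵀy s.t. Aᵀy ≥ −c, y ≥ 0.

Maximize: z = -18y1 - 70y2 - 46y3 - 92y4

Subject to:
  y1 + 3y2 + 3y3 + 5y4 ≥ 3
  y1 + 5y2 + y3 + 5y4 ≥ 4
  y1, y2, y3, y4 ≥ 0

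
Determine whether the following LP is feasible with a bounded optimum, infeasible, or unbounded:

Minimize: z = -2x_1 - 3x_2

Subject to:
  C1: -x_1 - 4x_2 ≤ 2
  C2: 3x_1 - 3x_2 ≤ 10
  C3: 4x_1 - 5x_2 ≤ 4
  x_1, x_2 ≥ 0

Unbounded (objective can decrease without bound)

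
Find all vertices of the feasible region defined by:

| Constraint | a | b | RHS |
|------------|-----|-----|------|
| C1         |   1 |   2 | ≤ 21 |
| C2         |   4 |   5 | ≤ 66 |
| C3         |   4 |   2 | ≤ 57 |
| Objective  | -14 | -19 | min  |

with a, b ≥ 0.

(0, 0), (14.25, 0), (12.75, 3), (9, 6), (0, 10.5)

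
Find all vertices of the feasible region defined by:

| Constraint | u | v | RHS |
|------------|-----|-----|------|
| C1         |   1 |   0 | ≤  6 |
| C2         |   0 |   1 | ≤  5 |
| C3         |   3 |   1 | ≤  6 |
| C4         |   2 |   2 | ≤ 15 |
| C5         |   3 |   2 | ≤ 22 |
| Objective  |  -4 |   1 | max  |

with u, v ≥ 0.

(0, 0), (2, 0), (0.3333, 5), (0, 5)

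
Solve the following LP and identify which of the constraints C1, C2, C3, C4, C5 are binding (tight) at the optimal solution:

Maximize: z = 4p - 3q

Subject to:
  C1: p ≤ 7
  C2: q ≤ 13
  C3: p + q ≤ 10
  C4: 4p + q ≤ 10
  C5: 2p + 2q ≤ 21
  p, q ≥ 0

At p = 2.5, q = 0, compute slack b - a·x for each constraint:
  C1: 7 − 2.5 = 4.5  (slack)
  C2: 13 − 0 = 13  (slack)
  C3: 10 − 2.5 = 7.5  (slack)
  C4: 10 − 10 = 0  (binding)
  C5: 21 − 5 = 16  (slack)

Optimal: p = 2.5, q = 0
Binding: C4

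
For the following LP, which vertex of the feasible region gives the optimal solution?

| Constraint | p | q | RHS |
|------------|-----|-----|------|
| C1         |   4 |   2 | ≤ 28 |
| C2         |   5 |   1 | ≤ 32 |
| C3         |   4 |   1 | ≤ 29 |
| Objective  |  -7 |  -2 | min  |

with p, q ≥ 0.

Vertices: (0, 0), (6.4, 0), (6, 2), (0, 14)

Evaluate the objective at each vertex of the feasible region:
  z(0, 0) = 0
  z(6.4, 0) = -44.8
  z(6, 2) = -46  ←
  z(0, 14) = -28
The minimum is at p = 6, q = 2.

(6, 2)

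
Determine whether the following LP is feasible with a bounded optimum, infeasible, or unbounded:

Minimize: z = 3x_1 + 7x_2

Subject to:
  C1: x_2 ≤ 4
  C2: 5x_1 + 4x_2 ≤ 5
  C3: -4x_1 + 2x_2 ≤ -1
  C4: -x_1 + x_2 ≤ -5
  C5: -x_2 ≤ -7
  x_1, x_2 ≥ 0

Infeasible (no feasible solution exists)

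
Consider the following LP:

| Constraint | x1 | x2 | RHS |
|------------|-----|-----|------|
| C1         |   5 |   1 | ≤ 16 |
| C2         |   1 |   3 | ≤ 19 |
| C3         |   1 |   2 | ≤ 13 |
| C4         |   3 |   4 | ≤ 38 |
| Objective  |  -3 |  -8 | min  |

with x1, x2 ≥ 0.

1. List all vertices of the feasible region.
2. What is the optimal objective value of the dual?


1. (0, 0), (3.2, 0), (2.111, 5.444), (1, 6), (0, 6.333)
2. -51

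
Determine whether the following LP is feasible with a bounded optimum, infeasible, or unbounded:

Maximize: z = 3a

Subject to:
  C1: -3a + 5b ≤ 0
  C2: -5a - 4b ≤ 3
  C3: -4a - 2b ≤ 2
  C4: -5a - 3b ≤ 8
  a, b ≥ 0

Unbounded (objective can increase without bound)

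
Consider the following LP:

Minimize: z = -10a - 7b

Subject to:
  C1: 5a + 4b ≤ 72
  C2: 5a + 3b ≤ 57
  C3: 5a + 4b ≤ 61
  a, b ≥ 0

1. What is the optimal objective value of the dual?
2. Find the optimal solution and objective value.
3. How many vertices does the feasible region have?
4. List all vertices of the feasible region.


1. -118
2. a = 9, b = 4, z = -118
3. 4
4. (0, 0), (11.4, 0), (9, 4), (0, 15.25)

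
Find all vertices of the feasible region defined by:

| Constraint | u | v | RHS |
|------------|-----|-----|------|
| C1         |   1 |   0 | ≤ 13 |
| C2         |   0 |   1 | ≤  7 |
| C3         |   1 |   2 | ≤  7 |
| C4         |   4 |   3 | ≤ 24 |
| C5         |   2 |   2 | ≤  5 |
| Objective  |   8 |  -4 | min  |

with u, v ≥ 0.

(0, 0), (2.5, 0), (0, 2.5)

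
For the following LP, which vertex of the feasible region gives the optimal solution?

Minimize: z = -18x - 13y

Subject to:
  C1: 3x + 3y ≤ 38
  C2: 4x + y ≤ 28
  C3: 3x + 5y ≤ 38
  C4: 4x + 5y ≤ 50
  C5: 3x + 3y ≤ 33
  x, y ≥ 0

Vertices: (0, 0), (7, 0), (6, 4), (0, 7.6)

Evaluate the objective at each vertex of the feasible region:
  z(0, 0) = 0
  z(7, 0) = -126
  z(6, 4) = -160  ←
  z(0, 7.6) = -98.8
The minimum is at x = 6, y = 4.

(6, 4)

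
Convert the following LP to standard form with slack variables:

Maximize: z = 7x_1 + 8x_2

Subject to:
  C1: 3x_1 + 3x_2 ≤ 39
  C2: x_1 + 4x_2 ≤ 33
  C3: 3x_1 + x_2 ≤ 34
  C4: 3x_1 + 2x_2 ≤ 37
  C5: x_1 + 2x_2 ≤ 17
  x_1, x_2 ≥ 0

max z = 7x_1 + 8x_2

s.t.
  3x_1 + 3x_2 + s1 = 39
  x_1 + 4x_2 + s2 = 33
  3x_1 + x_2 + s3 = 34
  3x_1 + 2x_2 + s4 = 37
  x_1 + 2x_2 + s5 = 17
  x_1, x_2, s1, s2, s3, s4, s5 ≥ 0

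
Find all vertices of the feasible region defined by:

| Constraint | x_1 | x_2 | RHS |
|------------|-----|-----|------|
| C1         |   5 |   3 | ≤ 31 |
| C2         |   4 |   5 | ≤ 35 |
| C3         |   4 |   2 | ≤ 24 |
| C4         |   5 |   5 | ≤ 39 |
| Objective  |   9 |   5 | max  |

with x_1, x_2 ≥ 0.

(0, 0), (6, 0), (5, 2), (3.846, 3.923), (0, 7)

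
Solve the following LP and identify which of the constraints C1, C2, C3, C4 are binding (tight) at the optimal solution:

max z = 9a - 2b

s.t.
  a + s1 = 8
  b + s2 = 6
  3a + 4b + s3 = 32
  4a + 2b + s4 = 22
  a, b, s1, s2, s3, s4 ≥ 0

At a = 5.5, b = 0, compute slack b - a·x for each constraint:
  C1: 8 − 5.5 = 2.5  (slack)
  C2: 6 − 0 = 6  (slack)
  C3: 32 − 16.5 = 15.5  (slack)
  C4: 22 − 22 = 0  (binding)

Optimal: a = 5.5, b = 0
Binding: C4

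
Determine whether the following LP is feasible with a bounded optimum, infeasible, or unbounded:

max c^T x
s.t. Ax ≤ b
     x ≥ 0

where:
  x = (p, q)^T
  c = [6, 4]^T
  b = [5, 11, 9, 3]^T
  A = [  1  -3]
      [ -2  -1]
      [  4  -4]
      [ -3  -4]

Unbounded (objective can increase without bound)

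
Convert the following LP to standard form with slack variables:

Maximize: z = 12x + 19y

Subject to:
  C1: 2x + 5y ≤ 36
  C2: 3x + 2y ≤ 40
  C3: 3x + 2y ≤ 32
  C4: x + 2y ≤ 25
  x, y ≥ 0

max z = 12x + 19y

s.t.
  2x + 5y + s1 = 36
  3x + 2y + s2 = 40
  3x + 2y + s3 = 32
  x + 2y + s4 = 25
  x, y, s1, s2, s3, s4 ≥ 0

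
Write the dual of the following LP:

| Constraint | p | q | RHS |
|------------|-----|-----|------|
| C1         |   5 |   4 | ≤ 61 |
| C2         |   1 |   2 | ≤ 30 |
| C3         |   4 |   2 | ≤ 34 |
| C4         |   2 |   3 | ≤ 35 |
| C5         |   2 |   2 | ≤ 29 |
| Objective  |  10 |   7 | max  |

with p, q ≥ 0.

Primal max cᵀx s.t. Ax ≤ b, x ≥ 0  →  Dual min bᵀy s.t. Aᵀy ≥ c, y ≥ 0.

Minimize: z = 61y1 + 30y2 + 34y3 + 35y4 + 29y5

Subject to:
  5y1 + y2 + 4y3 + 2y4 + 2y5 ≥ 10
  4y1 + 2y2 + 2y3 + 3y4 + 2y5 ≥ 7
  y1, y2, y3, y4, y5 ≥ 0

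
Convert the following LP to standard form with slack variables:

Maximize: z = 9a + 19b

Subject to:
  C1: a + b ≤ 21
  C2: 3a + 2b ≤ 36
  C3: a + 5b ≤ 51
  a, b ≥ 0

max z = 9a + 19b

s.t.
  a + b + s1 = 21
  3a + 2b + s2 = 36
  a + 5b + s3 = 51
  a, b, s1, s2, s3 ≥ 0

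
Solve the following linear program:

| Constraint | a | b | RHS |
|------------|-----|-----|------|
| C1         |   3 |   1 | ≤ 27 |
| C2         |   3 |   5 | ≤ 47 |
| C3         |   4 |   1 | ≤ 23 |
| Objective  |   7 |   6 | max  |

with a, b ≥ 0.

Evaluate the objective at each vertex of the feasible region:
  z(0, 0) = 0
  z(5.75, 0) = 40.25
  z(4, 7) = 70  ←
  z(0, 9.4) = 56.4
The maximum is at a = 4, b = 7.

a = 4, b = 7, z = 70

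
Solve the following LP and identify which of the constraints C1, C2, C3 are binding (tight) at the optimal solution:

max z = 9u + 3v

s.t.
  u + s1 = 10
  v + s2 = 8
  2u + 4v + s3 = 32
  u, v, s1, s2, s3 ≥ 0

At u = 10, v = 3, compute slack b - a·x for each constraint:
  C1: 10 − 10 = 0  (binding)
  C2: 8 − 3 = 5  (slack)
  C3: 32 − 32 = 0  (binding)

Optimal: u = 10, v = 3
Binding: C1, C3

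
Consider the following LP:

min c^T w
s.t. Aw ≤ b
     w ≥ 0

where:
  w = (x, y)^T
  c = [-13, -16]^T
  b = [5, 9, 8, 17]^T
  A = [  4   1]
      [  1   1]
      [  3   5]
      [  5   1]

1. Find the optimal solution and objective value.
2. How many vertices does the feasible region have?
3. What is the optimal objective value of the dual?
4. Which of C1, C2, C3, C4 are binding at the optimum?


1. x = 1, y = 1, z = -29
2. 4
3. -29
4. C1, C3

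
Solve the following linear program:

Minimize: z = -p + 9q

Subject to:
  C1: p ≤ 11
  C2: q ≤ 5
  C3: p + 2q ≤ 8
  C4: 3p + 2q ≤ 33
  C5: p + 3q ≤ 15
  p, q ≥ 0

Evaluate the objective at each vertex of the feasible region:
  z(0, 0) = 0
  z(8, 0) = -8  ←
  z(0, 4) = 36
The minimum is at p = 8, q = 0.

p = 8, q = 0, z = -8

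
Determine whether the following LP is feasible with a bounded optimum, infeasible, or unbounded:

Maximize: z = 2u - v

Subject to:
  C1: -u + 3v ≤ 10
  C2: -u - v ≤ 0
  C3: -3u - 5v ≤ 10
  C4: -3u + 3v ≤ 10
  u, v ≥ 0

Unbounded (objective can increase without bound)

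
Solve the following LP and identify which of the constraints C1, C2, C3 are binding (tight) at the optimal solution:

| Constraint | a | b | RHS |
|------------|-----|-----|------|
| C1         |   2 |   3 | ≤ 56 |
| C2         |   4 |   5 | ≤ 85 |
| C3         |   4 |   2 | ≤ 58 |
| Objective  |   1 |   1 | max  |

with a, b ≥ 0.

At a = 10, b = 9, compute slack b - a·x for each constraint:
  C1: 56 − 47 = 9  (slack)
  C2: 85 − 85 = 0  (binding)
  C3: 58 − 58 = 0  (binding)

Optimal: a = 10, b = 9
Binding: C2, C3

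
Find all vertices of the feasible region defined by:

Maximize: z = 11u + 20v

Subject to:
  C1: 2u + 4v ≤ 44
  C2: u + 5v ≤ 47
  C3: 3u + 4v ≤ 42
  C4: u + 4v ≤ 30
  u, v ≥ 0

(0, 0), (14, 0), (6, 6), (0, 7.5)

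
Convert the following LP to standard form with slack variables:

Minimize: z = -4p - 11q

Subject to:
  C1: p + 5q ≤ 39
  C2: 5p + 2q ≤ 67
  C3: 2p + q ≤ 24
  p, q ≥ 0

min z = -4p - 11q

s.t.
  p + 5q + s1 = 39
  5p + 2q + s2 = 67
  2p + q + s3 = 24
  p, q, s1, s2, s3 ≥ 0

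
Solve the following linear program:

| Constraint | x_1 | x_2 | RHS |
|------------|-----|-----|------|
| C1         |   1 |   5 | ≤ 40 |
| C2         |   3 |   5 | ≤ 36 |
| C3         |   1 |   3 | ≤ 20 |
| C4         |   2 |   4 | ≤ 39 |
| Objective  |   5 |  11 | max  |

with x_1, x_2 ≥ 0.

Evaluate the objective at each vertex of the feasible region:
  z(0, 0) = 0
  z(12, 0) = 60
  z(2, 6) = 76  ←
  z(0, 6.667) = 73.33
The maximum is at x_1 = 2, x_2 = 6.

x_1 = 2, x_2 = 6, z = 76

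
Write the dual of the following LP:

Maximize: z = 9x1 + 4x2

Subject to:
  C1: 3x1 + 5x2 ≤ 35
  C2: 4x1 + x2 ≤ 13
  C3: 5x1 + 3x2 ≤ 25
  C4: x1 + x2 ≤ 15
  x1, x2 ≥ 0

Primal max cᵀx s.t. Ax ≤ b, x ≥ 0  →  Dual min bᵀy s.t. Aᵀy ≥ c, y ≥ 0.

Minimize: z = 35y1 + 13y2 + 25y3 + 15y4

Subject to:
  3y1 + 4y2 + 5y3 + y4 ≥ 9
  5y1 + y2 + 3y3 + y4 ≥ 4
  y1, y2, y3, y4 ≥ 0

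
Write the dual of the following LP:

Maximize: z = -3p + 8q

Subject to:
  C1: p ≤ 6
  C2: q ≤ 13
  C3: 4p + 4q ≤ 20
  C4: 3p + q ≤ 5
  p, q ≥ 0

Primal max cᵀx s.t. Ax ≤ b, x ≥ 0  →  Dual min bᵀy s.t. Aᵀy ≥ c, y ≥ 0.

Minimize: z = 6y1 + 13y2 + 20y3 + 5y4

Subject to:
  y1 + 4y3 + 3y4 ≥ -3
  y2 + 4y3 + y4 ≥ 8
  y1, y2, y3, y4 ≥ 0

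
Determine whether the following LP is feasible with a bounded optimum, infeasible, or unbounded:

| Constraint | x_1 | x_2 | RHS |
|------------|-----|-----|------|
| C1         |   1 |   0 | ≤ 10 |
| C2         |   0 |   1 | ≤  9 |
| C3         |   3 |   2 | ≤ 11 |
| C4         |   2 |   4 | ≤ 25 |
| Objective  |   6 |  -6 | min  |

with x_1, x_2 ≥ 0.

Feasible with a bounded optimal solution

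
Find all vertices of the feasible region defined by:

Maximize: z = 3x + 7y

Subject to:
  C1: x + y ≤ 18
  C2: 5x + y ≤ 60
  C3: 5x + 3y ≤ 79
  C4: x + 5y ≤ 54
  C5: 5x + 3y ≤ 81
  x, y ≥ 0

(0, 0), (12, 0), (10.5, 7.5), (9, 9), (0, 10.8)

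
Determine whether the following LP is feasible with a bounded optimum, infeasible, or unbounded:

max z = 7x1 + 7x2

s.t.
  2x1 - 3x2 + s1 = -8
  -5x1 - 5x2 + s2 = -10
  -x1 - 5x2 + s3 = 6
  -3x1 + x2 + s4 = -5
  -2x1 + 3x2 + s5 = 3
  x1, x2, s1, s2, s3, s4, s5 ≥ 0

Infeasible (no feasible solution exists)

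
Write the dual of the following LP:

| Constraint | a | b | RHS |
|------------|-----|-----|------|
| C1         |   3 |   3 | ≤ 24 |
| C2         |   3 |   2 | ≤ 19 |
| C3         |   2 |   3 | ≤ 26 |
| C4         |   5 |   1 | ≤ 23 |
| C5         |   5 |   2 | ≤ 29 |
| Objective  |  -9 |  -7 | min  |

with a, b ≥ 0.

Primal min cᵀx s.t. Ax ≤ b, x ≥ 0  →  Dual max −bᵀy s.t. Aᵀy ≥ −c, y ≥ 0.

Maximize: z = -24y1 - 19y2 - 26y3 - 23y4 - 29y5

Subject to:
  3y1 + 3y2 + 2y3 + 5y4 + 5y5 ≥ 9
  3y1 + 2y2 + 3y3 + y4 + 2y5 ≥ 7
  y1, y2, y3, y4, y5 ≥ 0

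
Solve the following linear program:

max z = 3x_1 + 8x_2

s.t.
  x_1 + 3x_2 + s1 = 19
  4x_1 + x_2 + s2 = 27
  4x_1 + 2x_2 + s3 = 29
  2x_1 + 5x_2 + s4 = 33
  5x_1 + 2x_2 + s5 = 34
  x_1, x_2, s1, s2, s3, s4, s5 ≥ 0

Evaluate the objective at each vertex of the feasible region:
  z(0, 0) = 0
  z(6.75, 0) = 20.25
  z(6.667, 0.3333) = 22.67
  z(5, 4.5) = 51
  z(4.938, 4.625) = 51.81
  z(4, 5) = 52  ←
  z(0, 6.333) = 50.67
The maximum is at x_1 = 4, x_2 = 5.

x_1 = 4, x_2 = 5, z = 52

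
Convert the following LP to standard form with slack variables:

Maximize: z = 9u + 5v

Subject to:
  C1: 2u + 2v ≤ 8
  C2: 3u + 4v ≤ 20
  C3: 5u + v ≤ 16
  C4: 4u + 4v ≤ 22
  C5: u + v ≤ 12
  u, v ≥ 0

max z = 9u + 5v

s.t.
  2u + 2v + s1 = 8
  3u + 4v + s2 = 20
  5u + v + s3 = 16
  4u + 4v + s4 = 22
  u + v + s5 = 12
  u, v, s1, s2, s3, s4, s5 ≥ 0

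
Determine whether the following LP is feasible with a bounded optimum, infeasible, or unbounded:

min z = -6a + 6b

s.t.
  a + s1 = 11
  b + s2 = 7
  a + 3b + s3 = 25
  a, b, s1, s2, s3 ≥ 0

Feasible with a bounded optimal solution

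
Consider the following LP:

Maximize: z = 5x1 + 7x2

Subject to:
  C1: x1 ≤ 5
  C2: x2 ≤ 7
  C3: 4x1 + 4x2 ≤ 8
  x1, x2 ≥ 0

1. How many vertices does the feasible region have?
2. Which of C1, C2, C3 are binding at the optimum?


1. 3
2. C3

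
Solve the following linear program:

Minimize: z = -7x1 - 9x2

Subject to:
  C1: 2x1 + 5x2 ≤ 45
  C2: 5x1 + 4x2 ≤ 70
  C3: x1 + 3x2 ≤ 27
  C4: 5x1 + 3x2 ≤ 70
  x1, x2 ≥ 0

Evaluate the objective at each vertex of the feasible region:
  z(0, 0) = 0
  z(14, 0) = -98
  z(10, 5) = -115  ←
  z(0, 9) = -81
The minimum is at x1 = 10, x2 = 5.

x1 = 10, x2 = 5, z = -115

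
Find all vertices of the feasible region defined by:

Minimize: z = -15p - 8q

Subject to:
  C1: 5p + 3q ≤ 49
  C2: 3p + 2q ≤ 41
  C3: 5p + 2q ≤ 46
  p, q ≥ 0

(0, 0), (9.2, 0), (8, 3), (0, 16.33)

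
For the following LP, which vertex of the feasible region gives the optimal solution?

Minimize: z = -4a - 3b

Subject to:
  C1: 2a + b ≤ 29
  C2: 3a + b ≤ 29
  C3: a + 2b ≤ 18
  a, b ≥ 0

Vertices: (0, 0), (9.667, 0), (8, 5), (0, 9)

Evaluate the objective at each vertex of the feasible region:
  z(0, 0) = 0
  z(9.667, 0) = -38.67
  z(8, 5) = -47  ←
  z(0, 9) = -27
The minimum is at a = 8, b = 5.

(8, 5)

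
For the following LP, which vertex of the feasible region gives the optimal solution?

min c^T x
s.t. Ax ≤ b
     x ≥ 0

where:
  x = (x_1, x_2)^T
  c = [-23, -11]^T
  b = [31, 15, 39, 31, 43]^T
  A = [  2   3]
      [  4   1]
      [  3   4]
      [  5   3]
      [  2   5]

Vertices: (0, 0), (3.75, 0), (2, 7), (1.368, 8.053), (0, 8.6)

Evaluate the objective at each vertex of the feasible region:
  z(0, 0) = 0
  z(3.75, 0) = -86.25
  z(2, 7) = -123  ←
  z(1.368, 8.053) = -120.1
  z(0, 8.6) = -94.6
The minimum is at x_1 = 2, x_2 = 7.

(2, 7)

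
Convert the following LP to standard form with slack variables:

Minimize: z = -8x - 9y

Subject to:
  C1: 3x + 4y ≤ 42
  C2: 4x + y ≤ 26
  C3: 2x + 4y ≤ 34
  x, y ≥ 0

min z = -8x - 9y

s.t.
  3x + 4y + s1 = 42
  4x + y + s2 = 26
  2x + 4y + s3 = 34
  x, y, s1, s2, s3 ≥ 0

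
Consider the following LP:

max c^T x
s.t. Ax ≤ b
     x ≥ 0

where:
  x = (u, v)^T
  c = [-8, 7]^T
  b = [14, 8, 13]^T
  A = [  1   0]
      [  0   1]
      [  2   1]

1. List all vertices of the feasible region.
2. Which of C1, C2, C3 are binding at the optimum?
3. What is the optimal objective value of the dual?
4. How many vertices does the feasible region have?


1. (0, 0), (6.5, 0), (2.5, 8), (0, 8)
2. C2
3. 56
4. 4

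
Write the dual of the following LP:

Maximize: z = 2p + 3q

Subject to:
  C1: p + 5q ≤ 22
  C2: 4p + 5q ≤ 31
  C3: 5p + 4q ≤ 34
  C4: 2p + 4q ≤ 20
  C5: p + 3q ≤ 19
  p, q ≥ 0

Primal max cᵀx s.t. Ax ≤ b, x ≥ 0  →  Dual min bᵀy s.t. Aᵀy ≥ c, y ≥ 0.

Minimize: z = 22y1 + 31y2 + 34y3 + 20y4 + 19y5

Subject to:
  y1 + 4y2 + 5y3 + 2y4 + y5 ≥ 2
  5y1 + 5y2 + 4y3 + 4y4 + 3y5 ≥ 3
  y1, y2, y3, y4, y5 ≥ 0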